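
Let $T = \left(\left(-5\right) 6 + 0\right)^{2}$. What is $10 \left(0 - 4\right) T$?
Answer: $-36000$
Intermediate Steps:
$T = 900$ ($T = \left(-30 + 0\right)^{2} = \left(-30\right)^{2} = 900$)
$10 \left(0 - 4\right) T = 10 \left(0 - 4\right) 900 = 10 \left(\left(-4\right) 900\right) = 10 \left(-3600\right) = -36000$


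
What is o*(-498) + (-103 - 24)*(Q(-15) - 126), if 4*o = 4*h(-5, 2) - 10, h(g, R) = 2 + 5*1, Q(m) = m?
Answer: 15666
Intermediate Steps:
h(g, R) = 7 (h(g, R) = 2 + 5 = 7)
o = 9/2 (o = (4*7 - 10)/4 = (28 - 10)/4 = (¼)*18 = 9/2 ≈ 4.5000)
o*(-498) + (-103 - 24)*(Q(-15) - 126) = (9/2)*(-498) + (-103 - 24)*(-15 - 126) = -2241 - 127*(-141) = -2241 + 17907 = 15666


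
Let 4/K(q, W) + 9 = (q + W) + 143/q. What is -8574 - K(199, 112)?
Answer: -516507130/60241 ≈ -8574.0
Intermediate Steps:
K(q, W) = 4/(-9 + W + q + 143/q) (K(q, W) = 4/(-9 + ((q + W) + 143/q)) = 4/(-9 + ((W + q) + 143/q)) = 4/(-9 + (W + q + 143/q)) = 4/(-9 + W + q + 143/q))
-8574 - K(199, 112) = -8574 - 4*199/(143 + 199² - 9*199 + 112*199) = -8574 - 4*199/(143 + 39601 - 1791 + 22288) = -8574 - 4*199/60241 = -8574 - 1*796/60241 = -8574 - 796/60241 = -516507130/60241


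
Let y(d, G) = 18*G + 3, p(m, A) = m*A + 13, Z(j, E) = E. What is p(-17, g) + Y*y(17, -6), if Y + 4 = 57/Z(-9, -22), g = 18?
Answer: 8779/22 ≈ 399.05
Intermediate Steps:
p(m, A) = 13 + A*m (p(m, A) = A*m + 13 = 13 + A*m)
y(d, G) = 3 + 18*G
Y = -145/22 (Y = -4 + 57/(-22) = -4 + 57*(-1/22) = -4 - 57/22 = -145/22 ≈ -6.5909)
p(-17, g) + Y*y(17, -6) = (13 + 18*(-17)) - 145*(3 + 18*(-6))/22 = (13 - 306) - 145*(3 - 108)/22 = -293 - 145/22*(-105) = -293 + 15225/22 = 8779/22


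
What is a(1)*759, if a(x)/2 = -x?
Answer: -1518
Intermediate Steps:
a(x) = -2*x (a(x) = 2*(-x) = -2*x)
a(1)*759 = -2*1*759 = -2*759 = -1518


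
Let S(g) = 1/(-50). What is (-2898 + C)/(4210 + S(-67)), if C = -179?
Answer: -153850/210499 ≈ -0.73088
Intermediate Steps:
S(g) = -1/50
(-2898 + C)/(4210 + S(-67)) = (-2898 - 179)/(4210 - 1/50) = -3077/210499/50 = -3077*50/210499 = -153850/210499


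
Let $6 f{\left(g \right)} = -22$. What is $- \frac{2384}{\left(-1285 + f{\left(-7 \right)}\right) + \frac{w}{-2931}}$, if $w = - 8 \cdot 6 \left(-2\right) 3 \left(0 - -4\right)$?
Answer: $\frac{3493752}{1889117} \approx 1.8494$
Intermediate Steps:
$f{\left(g \right)} = - \frac{11}{3}$ ($f{\left(g \right)} = \frac{1}{6} \left(-22\right) = - \frac{11}{3}$)
$w = 1152$ ($w = - 8 \left(\left(-12\right) 3\right) \left(0 + 4\right) = \left(-8\right) \left(-36\right) 4 = 288 \cdot 4 = 1152$)
$- \frac{2384}{\left(-1285 + f{\left(-7 \right)}\right) + \frac{w}{-2931}} = - \frac{2384}{\left(-1285 - \frac{11}{3}\right) + \frac{1152}{-2931}} = - \frac{2384}{- \frac{3866}{3} + 1152 \left(- \frac{1}{2931}\right)} = - \frac{2384}{- \frac{3866}{3} - \frac{384}{977}} = - \frac{2384}{- \frac{3778234}{2931}} = \left(-2384\right) \left(- \frac{2931}{3778234}\right) = \frac{3493752}{1889117}$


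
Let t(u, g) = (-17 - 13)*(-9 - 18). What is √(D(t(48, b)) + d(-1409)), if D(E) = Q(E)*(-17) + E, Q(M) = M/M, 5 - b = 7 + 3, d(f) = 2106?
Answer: √2899 ≈ 53.842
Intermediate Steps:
b = -5 (b = 5 - (7 + 3) = 5 - 1*10 = 5 - 10 = -5)
Q(M) = 1
t(u, g) = 810 (t(u, g) = -30*(-27) = 810)
D(E) = -17 + E (D(E) = 1*(-17) + E = -17 + E)
√(D(t(48, b)) + d(-1409)) = √((-17 + 810) + 2106) = √(793 + 2106) = √2899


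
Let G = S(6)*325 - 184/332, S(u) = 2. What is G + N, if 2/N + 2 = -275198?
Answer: 7417190317/11420800 ≈ 649.45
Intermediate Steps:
N = -1/137600 (N = 2/(-2 - 275198) = 2/(-275200) = 2*(-1/275200) = -1/137600 ≈ -7.2674e-6)
G = 53904/83 (G = 2*325 - 184/332 = 650 - 184*1/332 = 650 - 46/83 = 53904/83 ≈ 649.45)
G + N = 53904/83 - 1/137600 = 7417190317/11420800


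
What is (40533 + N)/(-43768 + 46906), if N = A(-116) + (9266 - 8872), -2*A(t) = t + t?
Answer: 13681/1046 ≈ 13.079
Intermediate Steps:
A(t) = -t (A(t) = -(t + t)/2 = -t)
N = 510 (N = -1*(-116) + (9266 - 8872) = 116 + 394 = 510)
(40533 + N)/(-43768 + 46906) = (40533 + 510)/(-43768 + 46906) = 41043/3138 = 41043*(1/3138) = 13681/1046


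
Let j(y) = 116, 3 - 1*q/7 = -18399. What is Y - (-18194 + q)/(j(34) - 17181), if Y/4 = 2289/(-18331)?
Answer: 374305616/62563703 ≈ 5.9828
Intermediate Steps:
q = 128814 (q = 21 - 7*(-18399) = 21 + 128793 = 128814)
Y = -9156/18331 (Y = 4*(2289/(-18331)) = 4*(2289*(-1/18331)) = 4*(-2289/18331) = -9156/18331 ≈ -0.49948)
Y - (-18194 + q)/(j(34) - 17181) = -9156/18331 - (-18194 + 128814)/(116 - 17181) = -9156/18331 - 110620/(-17065) = -9156/18331 - 110620*(-1)/17065 = -9156/18331 - 1*(-22124/3413) = -9156/18331 + 22124/3413 = 374305616/62563703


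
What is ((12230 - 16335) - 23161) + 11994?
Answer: -15272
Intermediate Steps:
((12230 - 16335) - 23161) + 11994 = (-4105 - 23161) + 11994 = -27266 + 11994 = -15272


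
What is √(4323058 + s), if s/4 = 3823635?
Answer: √19617598 ≈ 4429.2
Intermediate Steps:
s = 15294540 (s = 4*3823635 = 15294540)
√(4323058 + s) = √(4323058 + 15294540) = √19617598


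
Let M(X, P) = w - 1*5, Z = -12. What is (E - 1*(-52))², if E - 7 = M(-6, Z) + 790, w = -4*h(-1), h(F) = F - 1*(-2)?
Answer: 705600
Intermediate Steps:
h(F) = 2 + F (h(F) = F + 2 = 2 + F)
w = -4 (w = -4*(2 - 1) = -4*1 = -4)
M(X, P) = -9 (M(X, P) = -4 - 1*5 = -4 - 5 = -9)
E = 788 (E = 7 + (-9 + 790) = 7 + 781 = 788)
(E - 1*(-52))² = (788 - 1*(-52))² = (788 + 52)² = 840² = 705600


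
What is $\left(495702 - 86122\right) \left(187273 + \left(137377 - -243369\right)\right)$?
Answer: $232649222020$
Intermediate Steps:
$\left(495702 - 86122\right) \left(187273 + \left(137377 - -243369\right)\right) = 409580 \left(187273 + \left(137377 + 243369\right)\right) = 409580 \left(187273 + 380746\right) = 409580 \cdot 568019 = 232649222020$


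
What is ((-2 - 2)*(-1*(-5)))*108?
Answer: -2160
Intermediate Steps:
((-2 - 2)*(-1*(-5)))*108 = -4*5*108 = -20*108 = -2160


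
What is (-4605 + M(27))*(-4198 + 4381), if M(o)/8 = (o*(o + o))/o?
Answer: -763659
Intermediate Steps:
M(o) = 16*o (M(o) = 8*((o*(o + o))/o) = 8*((o*(2*o))/o) = 8*((2*o²)/o) = 8*(2*o) = 16*o)
(-4605 + M(27))*(-4198 + 4381) = (-4605 + 16*27)*(-4198 + 4381) = (-4605 + 432)*183 = -4173*183 = -763659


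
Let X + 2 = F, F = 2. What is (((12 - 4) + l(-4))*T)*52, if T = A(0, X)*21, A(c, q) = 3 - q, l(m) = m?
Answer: 13104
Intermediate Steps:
X = 0 (X = -2 + 2 = 0)
T = 63 (T = (3 - 1*0)*21 = (3 + 0)*21 = 3*21 = 63)
(((12 - 4) + l(-4))*T)*52 = (((12 - 4) - 4)*63)*52 = ((8 - 4)*63)*52 = (4*63)*52 = 252*52 = 13104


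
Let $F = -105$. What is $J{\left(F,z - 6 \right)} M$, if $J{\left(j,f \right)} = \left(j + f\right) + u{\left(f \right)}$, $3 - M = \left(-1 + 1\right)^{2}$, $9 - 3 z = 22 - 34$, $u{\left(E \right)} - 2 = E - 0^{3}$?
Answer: $-303$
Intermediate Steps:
$u{\left(E \right)} = 2 + E$ ($u{\left(E \right)} = 2 + \left(E - 0^{3}\right) = 2 + \left(E - 0\right) = 2 + \left(E + 0\right) = 2 + E$)
$z = 7$ ($z = 3 - \frac{22 - 34}{3} = 3 - -4 = 3 + 4 = 7$)
$M = 3$ ($M = 3 - \left(-1 + 1\right)^{2} = 3 - 0^{2} = 3 - 0 = 3 + 0 = 3$)
$J{\left(j,f \right)} = 2 + j + 2 f$ ($J{\left(j,f \right)} = \left(j + f\right) + \left(2 + f\right) = \left(f + j\right) + \left(2 + f\right) = 2 + j + 2 f$)
$J{\left(F,z - 6 \right)} M = \left(2 - 105 + 2 \left(7 - 6\right)\right) 3 = \left(2 - 105 + 2 \cdot 1\right) 3 = \left(2 - 105 + 2\right) 3 = \left(-101\right) 3 = -303$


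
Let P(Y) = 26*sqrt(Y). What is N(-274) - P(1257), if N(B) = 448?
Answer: 448 - 26*sqrt(1257) ≈ -473.81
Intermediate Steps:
N(-274) - P(1257) = 448 - 26*sqrt(1257)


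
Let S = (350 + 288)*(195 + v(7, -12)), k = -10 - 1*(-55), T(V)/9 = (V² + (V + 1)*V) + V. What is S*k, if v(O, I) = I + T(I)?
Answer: 73468890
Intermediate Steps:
T(V) = 9*V + 9*V² + 9*V*(1 + V) (T(V) = 9*((V² + (V + 1)*V) + V) = 9*((V² + (1 + V)*V) + V) = 9*((V² + V*(1 + V)) + V) = 9*(V + V² + V*(1 + V)) = 9*V + 9*V² + 9*V*(1 + V))
k = 45 (k = -10 + 55 = 45)
v(O, I) = I + 18*I*(1 + I)
S = 1632642 (S = (350 + 288)*(195 - 12*(19 + 18*(-12))) = 638*(195 - 12*(19 - 216)) = 638*(195 - 12*(-197)) = 638*(195 + 2364) = 638*2559 = 1632642)
S*k = 1632642*45 = 73468890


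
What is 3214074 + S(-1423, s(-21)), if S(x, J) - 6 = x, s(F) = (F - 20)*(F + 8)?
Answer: 3212657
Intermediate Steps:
s(F) = (-20 + F)*(8 + F)
S(x, J) = 6 + x
3214074 + S(-1423, s(-21)) = 3214074 + (6 - 1423) = 3214074 - 1417 = 3212657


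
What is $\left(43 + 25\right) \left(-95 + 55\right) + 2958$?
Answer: $238$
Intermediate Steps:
$\left(43 + 25\right) \left(-95 + 55\right) + 2958 = 68 \left(-40\right) + 2958 = -2720 + 2958 = 238$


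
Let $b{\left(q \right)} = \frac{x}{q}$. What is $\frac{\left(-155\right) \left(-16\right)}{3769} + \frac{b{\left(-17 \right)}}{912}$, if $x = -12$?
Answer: $\frac{3207929}{4869548} \approx 0.65877$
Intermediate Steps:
$b{\left(q \right)} = - \frac{12}{q}$
$\frac{\left(-155\right) \left(-16\right)}{3769} + \frac{b{\left(-17 \right)}}{912} = \frac{\left(-155\right) \left(-16\right)}{3769} + \frac{\left(-12\right) \frac{1}{-17}}{912} = 2480 \cdot \frac{1}{3769} + \left(-12\right) \left(- \frac{1}{17}\right) \frac{1}{912} = \frac{2480}{3769} + \frac{12}{17} \cdot \frac{1}{912} = \frac{2480}{3769} + \frac{1}{1292} = \frac{3207929}{4869548}$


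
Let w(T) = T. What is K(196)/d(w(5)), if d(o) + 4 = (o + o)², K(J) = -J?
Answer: -49/24 ≈ -2.0417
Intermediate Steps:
d(o) = -4 + 4*o² (d(o) = -4 + (o + o)² = -4 + (2*o)² = -4 + 4*o²)
K(196)/d(w(5)) = (-1*196)/(-4 + 4*5²) = -196/(-4 + 4*25) = -196/(-4 + 100) = -196/96 = -196*1/96 = -49/24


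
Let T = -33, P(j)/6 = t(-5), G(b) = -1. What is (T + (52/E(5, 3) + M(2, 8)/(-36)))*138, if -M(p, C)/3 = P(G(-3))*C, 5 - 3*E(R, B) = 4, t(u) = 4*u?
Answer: 5934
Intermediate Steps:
P(j) = -120 (P(j) = 6*(4*(-5)) = 6*(-20) = -120)
E(R, B) = 1/3 (E(R, B) = 5/3 - 1/3*4 = 5/3 - 4/3 = 1/3)
M(p, C) = 360*C (M(p, C) = -(-360)*C = 360*C)
(T + (52/E(5, 3) + M(2, 8)/(-36)))*138 = (-33 + (52/(1/3) + (360*8)/(-36)))*138 = (-33 + (52*3 + 2880*(-1/36)))*138 = (-33 + (156 - 80))*138 = (-33 + 76)*138 = 43*138 = 5934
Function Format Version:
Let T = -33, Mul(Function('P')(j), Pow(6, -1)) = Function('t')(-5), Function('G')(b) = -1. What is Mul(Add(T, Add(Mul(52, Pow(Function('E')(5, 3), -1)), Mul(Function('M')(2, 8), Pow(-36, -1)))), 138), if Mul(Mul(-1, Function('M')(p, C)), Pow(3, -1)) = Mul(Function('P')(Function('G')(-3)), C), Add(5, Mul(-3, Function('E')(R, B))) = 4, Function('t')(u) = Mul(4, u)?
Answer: 5934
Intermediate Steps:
Function('P')(j) = -120 (Function('P')(j) = Mul(6, Mul(4, -5)) = Mul(6, -20) = -120)
Function('E')(R, B) = Rational(1, 3) (Function('E')(R, B) = Add(Rational(5, 3), Mul(Rational(-1, 3), 4)) = Add(Rational(5, 3), Rational(-4, 3)) = Rational(1, 3))
Function('M')(p, C) = Mul(360, C) (Function('M')(p, C) = Mul(-3, Mul(-120, C)) = Mul(360, C))
Mul(Add(T, Add(Mul(52, Pow(Function('E')(5, 3), -1)), Mul(Function('M')(2, 8), Pow(-36, -1)))), 138) = Mul(Add(-33, Add(Mul(52, Pow(Rational(1, 3), -1)), Mul(Mul(360, 8), Pow(-36, -1)))), 138) = Mul(Add(-33, Add(Mul(52, 3), Mul(2880, Rational(-1, 36)))), 138) = Mul(Add(-33, Add(156, -80)), 138) = Mul(Add(-33, 76), 138) = Mul(43, 138) = 5934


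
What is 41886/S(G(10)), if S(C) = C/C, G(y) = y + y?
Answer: 41886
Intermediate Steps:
G(y) = 2*y
S(C) = 1
41886/S(G(10)) = 41886/1 = 41886*1 = 41886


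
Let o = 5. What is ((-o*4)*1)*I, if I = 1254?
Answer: -25080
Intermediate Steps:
((-o*4)*1)*I = ((-1*5*4)*1)*1254 = (-5*4*1)*1254 = -20*1*1254 = -20*1254 = -25080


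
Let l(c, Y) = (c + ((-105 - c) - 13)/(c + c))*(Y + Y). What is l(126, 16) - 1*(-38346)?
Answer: 2667862/63 ≈ 42347.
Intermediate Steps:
l(c, Y) = 2*Y*(c + (-118 - c)/(2*c)) (l(c, Y) = (c + (-118 - c)/((2*c)))*(2*Y) = (c + (-118 - c)*(1/(2*c)))*(2*Y) = (c + (-118 - c)/(2*c))*(2*Y) = 2*Y*(c + (-118 - c)/(2*c)))
l(126, 16) - 1*(-38346) = 16*(-118 + 126*(-1 + 2*126))/126 - 1*(-38346) = 16*(1/126)*(-118 + 126*(-1 + 252)) + 38346 = 16*(1/126)*(-118 + 126*251) + 38346 = 16*(1/126)*(-118 + 31626) + 38346 = 16*(1/126)*31508 + 38346 = 252064/63 + 38346 = 2667862/63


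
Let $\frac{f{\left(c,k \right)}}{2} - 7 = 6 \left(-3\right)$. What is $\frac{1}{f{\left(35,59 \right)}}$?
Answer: $- \frac{1}{22} \approx -0.045455$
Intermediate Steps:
$f{\left(c,k \right)} = -22$ ($f{\left(c,k \right)} = 14 + 2 \cdot 6 \left(-3\right) = 14 + 2 \left(-18\right) = 14 - 36 = -22$)
$\frac{1}{f{\left(35,59 \right)}} = \frac{1}{-22} = - \frac{1}{22}$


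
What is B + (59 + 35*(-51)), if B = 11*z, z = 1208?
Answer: 11562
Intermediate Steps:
B = 13288 (B = 11*1208 = 13288)
B + (59 + 35*(-51)) = 13288 + (59 + 35*(-51)) = 13288 + (59 - 1785) = 13288 - 1726 = 11562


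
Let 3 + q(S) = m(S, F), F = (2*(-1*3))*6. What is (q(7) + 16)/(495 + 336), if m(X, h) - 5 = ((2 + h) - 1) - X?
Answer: -8/277 ≈ -0.028881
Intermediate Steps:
F = -36 (F = (2*(-3))*6 = -6*6 = -36)
m(X, h) = 6 + h - X (m(X, h) = 5 + (((2 + h) - 1) - X) = 5 + ((1 + h) - X) = 5 + (1 + h - X) = 6 + h - X)
q(S) = -33 - S (q(S) = -3 + (6 - 36 - S) = -3 + (-30 - S) = -33 - S)
(q(7) + 16)/(495 + 336) = ((-33 - 1*7) + 16)/(495 + 336) = ((-33 - 7) + 16)/831 = (-40 + 16)*(1/831) = -24*1/831 = -8/277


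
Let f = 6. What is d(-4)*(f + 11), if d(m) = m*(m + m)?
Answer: 544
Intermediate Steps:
d(m) = 2*m² (d(m) = m*(2*m) = 2*m²)
d(-4)*(f + 11) = (2*(-4)²)*(6 + 11) = (2*16)*17 = 32*17 = 544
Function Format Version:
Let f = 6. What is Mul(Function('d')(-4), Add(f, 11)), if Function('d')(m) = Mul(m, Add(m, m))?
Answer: 544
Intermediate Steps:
Function('d')(m) = Mul(2, Pow(m, 2)) (Function('d')(m) = Mul(m, Mul(2, m)) = Mul(2, Pow(m, 2)))
Mul(Function('d')(-4), Add(f, 11)) = Mul(Mul(2, Pow(-4, 2)), Add(6, 11)) = Mul(Mul(2, 16), 17) = Mul(32, 17) = 544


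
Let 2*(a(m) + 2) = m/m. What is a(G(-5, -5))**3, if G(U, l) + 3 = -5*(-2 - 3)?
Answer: -27/8 ≈ -3.3750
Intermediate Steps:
G(U, l) = 22 (G(U, l) = -3 - 5*(-2 - 3) = -3 - 5*(-5) = -3 + 25 = 22)
a(m) = -3/2 (a(m) = -2 + (m/m)/2 = -2 + (1/2)*1 = -2 + 1/2 = -3/2)
a(G(-5, -5))**3 = (-3/2)**3 = -27/8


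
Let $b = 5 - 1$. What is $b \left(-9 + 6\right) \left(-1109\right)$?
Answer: $13308$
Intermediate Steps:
$b = 4$ ($b = 5 - 1 = 4$)
$b \left(-9 + 6\right) \left(-1109\right) = 4 \left(-9 + 6\right) \left(-1109\right) = 4 \left(-3\right) \left(-1109\right) = \left(-12\right) \left(-1109\right) = 13308$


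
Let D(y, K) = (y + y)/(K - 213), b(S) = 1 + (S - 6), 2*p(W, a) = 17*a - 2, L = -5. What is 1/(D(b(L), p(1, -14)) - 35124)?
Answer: -333/11696272 ≈ -2.8471e-5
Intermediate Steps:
p(W, a) = -1 + 17*a/2 (p(W, a) = (17*a - 2)/2 = (-2 + 17*a)/2 = -1 + 17*a/2)
b(S) = -5 + S (b(S) = 1 + (-6 + S) = -5 + S)
D(y, K) = 2*y/(-213 + K) (D(y, K) = (2*y)/(-213 + K) = 2*y/(-213 + K))
1/(D(b(L), p(1, -14)) - 35124) = 1/(2*(-5 - 5)/(-213 + (-1 + (17/2)*(-14))) - 35124) = 1/(2*(-10)/(-213 + (-1 - 119)) - 35124) = 1/(2*(-10)/(-213 - 120) - 35124) = 1/(2*(-10)/(-333) - 35124) = 1/(2*(-10)*(-1/333) - 35124) = 1/(20/333 - 35124) = 1/(-11696272/333) = -333/11696272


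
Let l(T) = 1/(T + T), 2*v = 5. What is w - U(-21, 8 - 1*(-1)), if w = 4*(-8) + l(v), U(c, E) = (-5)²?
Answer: -284/5 ≈ -56.800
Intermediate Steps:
v = 5/2 (v = (½)*5 = 5/2 ≈ 2.5000)
U(c, E) = 25
l(T) = 1/(2*T)
w = -159/5 (w = 4*(-8) + 1/(2*(5/2)) = -32 + (½)*(⅖) = -32 + ⅕ = -159/5 ≈ -31.800)
w - U(-21, 8 - 1*(-1)) = -159/5 - 1*25 = -159/5 - 25 = -284/5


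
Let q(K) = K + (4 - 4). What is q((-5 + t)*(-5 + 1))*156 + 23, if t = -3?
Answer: 5015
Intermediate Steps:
q(K) = K (q(K) = K + 0 = K)
q((-5 + t)*(-5 + 1))*156 + 23 = ((-5 - 3)*(-5 + 1))*156 + 23 = -8*(-4)*156 + 23 = 32*156 + 23 = 4992 + 23 = 5015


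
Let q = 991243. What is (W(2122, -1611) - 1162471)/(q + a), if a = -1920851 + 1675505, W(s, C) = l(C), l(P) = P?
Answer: -1164082/745897 ≈ -1.5606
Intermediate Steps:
W(s, C) = C
a = -245346
(W(2122, -1611) - 1162471)/(q + a) = (-1611 - 1162471)/(991243 - 245346) = -1164082/745897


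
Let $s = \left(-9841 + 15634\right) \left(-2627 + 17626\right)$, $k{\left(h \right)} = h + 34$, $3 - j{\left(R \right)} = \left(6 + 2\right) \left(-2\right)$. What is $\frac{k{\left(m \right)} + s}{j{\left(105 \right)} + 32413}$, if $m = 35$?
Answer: $\frac{21722319}{8108} \approx 2679.1$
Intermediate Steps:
$j{\left(R \right)} = 19$ ($j{\left(R \right)} = 3 - \left(6 + 2\right) \left(-2\right) = 3 - 8 \left(-2\right) = 3 - -16 = 3 + 16 = 19$)
$k{\left(h \right)} = 34 + h$
$s = 86889207$ ($s = 5793 \cdot 14999 = 86889207$)
$\frac{k{\left(m \right)} + s}{j{\left(105 \right)} + 32413} = \frac{\left(34 + 35\right) + 86889207}{19 + 32413} = \frac{69 + 86889207}{32432} = 86889276 \cdot \frac{1}{32432} = \frac{21722319}{8108}$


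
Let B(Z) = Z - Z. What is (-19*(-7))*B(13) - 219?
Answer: -219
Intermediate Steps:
B(Z) = 0
(-19*(-7))*B(13) - 219 = -19*(-7)*0 - 219 = 133*0 - 219 = 0 - 219 = -219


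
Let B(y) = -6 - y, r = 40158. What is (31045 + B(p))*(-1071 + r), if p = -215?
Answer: 1221625098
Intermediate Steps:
(31045 + B(p))*(-1071 + r) = (31045 + (-6 - 1*(-215)))*(-1071 + 40158) = (31045 + (-6 + 215))*39087 = (31045 + 209)*39087 = 31254*39087 = 1221625098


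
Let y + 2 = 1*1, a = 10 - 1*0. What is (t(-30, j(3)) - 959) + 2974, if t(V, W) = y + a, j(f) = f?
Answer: 2024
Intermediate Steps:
a = 10 (a = 10 + 0 = 10)
y = -1 (y = -2 + 1*1 = -2 + 1 = -1)
t(V, W) = 9 (t(V, W) = -1 + 10 = 9)
(t(-30, j(3)) - 959) + 2974 = (9 - 959) + 2974 = -950 + 2974 = 2024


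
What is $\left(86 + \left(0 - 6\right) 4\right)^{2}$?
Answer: $3844$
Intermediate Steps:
$\left(86 + \left(0 - 6\right) 4\right)^{2} = \left(86 - 24\right)^{2} = 62^{2} = 3844$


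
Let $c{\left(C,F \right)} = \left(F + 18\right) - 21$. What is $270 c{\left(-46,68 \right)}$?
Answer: $17550$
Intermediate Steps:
$c{\left(C,F \right)} = -3 + F$ ($c{\left(C,F \right)} = \left(18 + F\right) - 21 = -3 + F$)
$270 c{\left(-46,68 \right)} = 270 \left(-3 + 68\right) = 270 \cdot 65 = 17550$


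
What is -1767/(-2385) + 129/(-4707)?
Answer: 98884/138595 ≈ 0.71347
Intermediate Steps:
-1767/(-2385) + 129/(-4707) = -1767*(-1/2385) + 129*(-1/4707) = 589/795 - 43/1569 = 98884/138595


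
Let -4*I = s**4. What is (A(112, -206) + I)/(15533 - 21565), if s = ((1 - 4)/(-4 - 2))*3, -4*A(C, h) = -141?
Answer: -75/13312 ≈ -0.0056340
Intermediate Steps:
A(C, h) = 141/4 (A(C, h) = -1/4*(-141) = 141/4)
s = 3/2 (s = -3/(-6)*3 = -3*(-1/6)*3 = (1/2)*3 = 3/2 ≈ 1.5000)
I = -81/64 (I = -(3/2)**4/4 = -1/4*81/16 = -81/64 ≈ -1.2656)
(A(112, -206) + I)/(15533 - 21565) = (141/4 - 81/64)/(15533 - 21565) = (2175/64)/(-6032) = (2175/64)*(-1/6032) = -75/13312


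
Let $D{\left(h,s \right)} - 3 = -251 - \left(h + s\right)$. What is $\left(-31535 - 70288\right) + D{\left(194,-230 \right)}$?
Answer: $-102035$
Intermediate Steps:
$D{\left(h,s \right)} = -248 - h - s$ ($D{\left(h,s \right)} = 3 - \left(251 + h + s\right) = -248 - h - s$)
$\left(-31535 - 70288\right) + D{\left(194,-230 \right)} = \left(-31535 - 70288\right) - 212 = -101823 - 212 = -102035$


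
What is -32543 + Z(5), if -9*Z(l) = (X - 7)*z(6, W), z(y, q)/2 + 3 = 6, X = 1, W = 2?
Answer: -32539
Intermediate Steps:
z(y, q) = 6 (z(y, q) = -6 + 2*6 = -6 + 12 = 6)
Z(l) = 4 (Z(l) = -(1 - 7)*6/9 = -(-2)*6/3 = -1/9*(-36) = 4)
-32543 + Z(5) = -32543 + 4 = -32539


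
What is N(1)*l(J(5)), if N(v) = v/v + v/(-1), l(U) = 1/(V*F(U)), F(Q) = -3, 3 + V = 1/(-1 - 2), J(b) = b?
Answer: 0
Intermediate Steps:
V = -10/3 (V = -3 + 1/(-1 - 2) = -3 + 1/(-3) = -3 - ⅓ = -10/3 ≈ -3.3333)
l(U) = ⅒ (l(U) = 1/(-10/3*(-3)) = 1/10 = ⅒)
N(v) = 1 - v (N(v) = 1 + v*(-1) = 1 - v)
N(1)*l(J(5)) = (1 - 1*1)*(⅒) = (1 - 1)*(⅒) = 0*(⅒) = 0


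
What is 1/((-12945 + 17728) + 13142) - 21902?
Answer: -392593349/17925 ≈ -21902.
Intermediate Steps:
1/((-12945 + 17728) + 13142) - 21902 = 1/(4783 + 13142) - 21902 = 1/17925 - 21902 = -392593349/17925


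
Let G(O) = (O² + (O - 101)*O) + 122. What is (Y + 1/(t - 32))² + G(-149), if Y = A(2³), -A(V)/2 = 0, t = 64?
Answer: 61002753/1024 ≈ 59573.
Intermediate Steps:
A(V) = 0 (A(V) = -2*0 = 0)
G(O) = 122 + O² + O*(-101 + O) (G(O) = (O² + (-101 + O)*O) + 122 = (O² + O*(-101 + O)) + 122 = 122 + O² + O*(-101 + O))
Y = 0
(Y + 1/(t - 32))² + G(-149) = (0 + 1/(64 - 32))² + (122 - 101*(-149) + 2*(-149)²) = (0 + 1/32)² + (122 + 15049 + 2*22201) = (0 + 1/32)² + (122 + 15049 + 44402) = (1/32)² + 59573 = 1/1024 + 59573 = 61002753/1024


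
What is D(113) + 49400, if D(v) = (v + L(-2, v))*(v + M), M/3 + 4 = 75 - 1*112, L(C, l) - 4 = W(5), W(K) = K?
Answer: 48180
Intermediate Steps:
L(C, l) = 9 (L(C, l) = 4 + 5 = 9)
M = -123 (M = -12 + 3*(75 - 1*112) = -12 + 3*(75 - 112) = -12 + 3*(-37) = -12 - 111 = -123)
D(v) = (-123 + v)*(9 + v) (D(v) = (v + 9)*(v - 123) = (9 + v)*(-123 + v) = (-123 + v)*(9 + v))
D(113) + 49400 = (-1107 + 113**2 - 114*113) + 49400 = (-1107 + 12769 - 12882) + 49400 = -1220 + 49400 = 48180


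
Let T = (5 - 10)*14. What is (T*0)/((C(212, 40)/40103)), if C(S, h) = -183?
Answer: 0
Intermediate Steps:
T = -70 (T = -5*14 = -70)
(T*0)/((C(212, 40)/40103)) = (-70*0)/((-183/40103)) = 0/((-183*1/40103)) = 0/(-183/40103) = 0*(-40103/183) = 0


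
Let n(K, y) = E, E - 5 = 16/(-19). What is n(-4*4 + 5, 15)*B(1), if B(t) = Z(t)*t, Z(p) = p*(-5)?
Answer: -395/19 ≈ -20.789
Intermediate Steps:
Z(p) = -5*p
E = 79/19 (E = 5 + 16/(-19) = 5 + 16*(-1/19) = 5 - 16/19 = 79/19 ≈ 4.1579)
n(K, y) = 79/19
B(t) = -5*t**2 (B(t) = (-5*t)*t = -5*t**2)
n(-4*4 + 5, 15)*B(1) = 79*(-5*1**2)/19 = 79*(-5*1)/19 = (79/19)*(-5) = -395/19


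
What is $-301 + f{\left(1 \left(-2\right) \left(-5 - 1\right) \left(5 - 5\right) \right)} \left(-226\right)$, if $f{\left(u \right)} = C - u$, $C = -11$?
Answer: $2185$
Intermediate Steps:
$f{\left(u \right)} = -11 - u$
$-301 + f{\left(1 \left(-2\right) \left(-5 - 1\right) \left(5 - 5\right) \right)} \left(-226\right) = -301 + \left(-11 - 1 \left(-2\right) \left(-5 - 1\right) \left(5 - 5\right)\right) \left(-226\right) = -301 + \left(-11 - - 2 \left(\left(-6\right) 0\right)\right) \left(-226\right) = -301 + \left(-11 - \left(-2\right) 0\right) \left(-226\right) = -301 + \left(-11 - 0\right) \left(-226\right) = -301 + \left(-11 + 0\right) \left(-226\right) = -301 - -2486 = -301 + 2486 = 2185$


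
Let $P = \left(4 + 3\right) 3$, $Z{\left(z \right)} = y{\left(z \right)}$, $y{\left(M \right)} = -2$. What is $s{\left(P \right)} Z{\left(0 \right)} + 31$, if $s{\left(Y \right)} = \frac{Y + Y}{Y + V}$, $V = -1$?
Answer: $\frac{134}{5} \approx 26.8$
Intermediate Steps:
$Z{\left(z \right)} = -2$
$P = 21$ ($P = 7 \cdot 3 = 21$)
$s{\left(Y \right)} = \frac{2 Y}{-1 + Y}$ ($s{\left(Y \right)} = \frac{Y + Y}{Y - 1} = \frac{2 Y}{-1 + Y}$)
$s{\left(P \right)} Z{\left(0 \right)} + 31 = 2 \cdot 21 \frac{1}{-1 + 21} \left(-2\right) + 31 = 2 \cdot 21 \cdot \frac{1}{20} \left(-2\right) + 31 = \frac{21}{10} \left(-2\right) + 31 = - \frac{21}{5} + 31 = \frac{134}{5}$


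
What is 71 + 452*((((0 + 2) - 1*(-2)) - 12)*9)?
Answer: -32473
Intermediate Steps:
71 + 452*((((0 + 2) - 1*(-2)) - 12)*9) = 71 + 452*(((2 + 2) - 12)*9) = 71 + 452*((4 - 12)*9) = 71 + 452*(-8*9) = 71 + 452*(-72) = 71 - 32544 = -32473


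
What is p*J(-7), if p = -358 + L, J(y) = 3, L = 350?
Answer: -24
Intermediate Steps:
p = -8 (p = -358 + 350 = -8)
p*J(-7) = -8*3 = -24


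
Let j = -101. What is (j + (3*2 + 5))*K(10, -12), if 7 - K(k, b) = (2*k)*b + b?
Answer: -23310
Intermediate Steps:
K(k, b) = 7 - b - 2*b*k (K(k, b) = 7 - ((2*k)*b + b) = 7 - (2*b*k + b) = 7 - (b + 2*b*k) = 7 + (-b - 2*b*k) = 7 - b - 2*b*k)
(j + (3*2 + 5))*K(10, -12) = (-101 + (3*2 + 5))*(7 - 1*(-12) - 2*(-12)*10) = (-101 + (6 + 5))*(7 + 12 + 240) = (-101 + 11)*259 = -90*259 = -23310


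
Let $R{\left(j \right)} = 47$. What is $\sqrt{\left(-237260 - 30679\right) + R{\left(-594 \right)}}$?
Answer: $2 i \sqrt{66973} \approx 517.58 i$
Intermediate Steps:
$\sqrt{\left(-237260 - 30679\right) + R{\left(-594 \right)}} = \sqrt{\left(-237260 - 30679\right) + 47} = \sqrt{-267939 + 47} = \sqrt{-267892} = 2 i \sqrt{66973}$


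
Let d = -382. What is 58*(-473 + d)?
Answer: -49590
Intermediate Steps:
58*(-473 + d) = 58*(-473 - 382) = 58*(-855) = -49590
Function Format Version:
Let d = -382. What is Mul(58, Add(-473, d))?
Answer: -49590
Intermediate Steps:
Mul(58, Add(-473, d)) = Mul(58, Add(-473, -382)) = Mul(58, -855) = -49590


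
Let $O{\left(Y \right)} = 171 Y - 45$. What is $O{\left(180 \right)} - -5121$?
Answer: $35856$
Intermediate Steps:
$O{\left(Y \right)} = -45 + 171 Y$
$O{\left(180 \right)} - -5121 = \left(-45 + 171 \cdot 180\right) - -5121 = \left(-45 + 30780\right) + 5121 = 30735 + 5121 = 35856$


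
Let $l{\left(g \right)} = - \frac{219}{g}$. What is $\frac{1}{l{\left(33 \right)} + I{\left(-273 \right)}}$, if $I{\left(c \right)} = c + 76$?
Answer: $- \frac{11}{2240} \approx -0.0049107$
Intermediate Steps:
$I{\left(c \right)} = 76 + c$
$\frac{1}{l{\left(33 \right)} + I{\left(-273 \right)}} = \frac{1}{- \frac{219}{33} + \left(76 - 273\right)} = \frac{1}{\left(-219\right) \frac{1}{33} - 197} = \frac{1}{- \frac{73}{11} - 197} = \frac{1}{- \frac{2240}{11}} = - \frac{11}{2240}$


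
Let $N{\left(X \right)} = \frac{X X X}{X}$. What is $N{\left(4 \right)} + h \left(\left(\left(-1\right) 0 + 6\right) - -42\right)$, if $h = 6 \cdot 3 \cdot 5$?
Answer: $4336$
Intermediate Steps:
$h = 90$ ($h = 18 \cdot 5 = 90$)
$N{\left(X \right)} = X^{2}$ ($N{\left(X \right)} = \frac{X^{2} X}{X} = \frac{X^{3}}{X} = X^{2}$)
$N{\left(4 \right)} + h \left(\left(\left(-1\right) 0 + 6\right) - -42\right) = 4^{2} + 90 \left(\left(\left(-1\right) 0 + 6\right) - -42\right) = 16 + 90 \left(\left(0 + 6\right) + 42\right) = 16 + 90 \left(6 + 42\right) = 16 + 90 \cdot 48 = 16 + 4320 = 4336$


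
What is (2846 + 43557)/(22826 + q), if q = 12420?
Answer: 46403/35246 ≈ 1.3165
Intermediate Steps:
(2846 + 43557)/(22826 + q) = (2846 + 43557)/(22826 + 12420) = 46403/35246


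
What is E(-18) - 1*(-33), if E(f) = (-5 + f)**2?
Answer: 562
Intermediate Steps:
E(-18) - 1*(-33) = (-5 - 18)**2 - 1*(-33) = (-23)**2 + 33 = 529 + 33 = 562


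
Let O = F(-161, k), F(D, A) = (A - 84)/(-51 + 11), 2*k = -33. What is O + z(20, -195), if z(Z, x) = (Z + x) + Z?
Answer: -12199/80 ≈ -152.49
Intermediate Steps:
z(Z, x) = x + 2*Z
k = -33/2 (k = (½)*(-33) = -33/2 ≈ -16.500)
F(D, A) = 21/10 - A/40 (F(D, A) = (-84 + A)/(-40) = (-84 + A)*(-1/40) = 21/10 - A/40)
O = 201/80 (O = 21/10 - 1/40*(-33/2) = 21/10 + 33/80 = 201/80 ≈ 2.5125)
O + z(20, -195) = 201/80 + (-195 + 2*20) = 201/80 + (-195 + 40) = 201/80 - 155 = -12199/80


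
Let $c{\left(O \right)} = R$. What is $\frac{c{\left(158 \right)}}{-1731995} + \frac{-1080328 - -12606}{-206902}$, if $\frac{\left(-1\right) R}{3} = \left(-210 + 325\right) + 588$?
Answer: $\frac{924862760854}{179176614745} \approx 5.1617$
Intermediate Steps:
$R = -2109$ ($R = - 3 \left(\left(-210 + 325\right) + 588\right) = - 3 \left(115 + 588\right) = \left(-3\right) 703 = -2109$)
$c{\left(O \right)} = -2109$
$\frac{c{\left(158 \right)}}{-1731995} + \frac{-1080328 - -12606}{-206902} = - \frac{2109}{-1731995} + \frac{-1080328 - -12606}{-206902} = \left(-2109\right) \left(- \frac{1}{1731995}\right) + \left(-1080328 + \left(-1045570 + 1058176\right)\right) \left(- \frac{1}{206902}\right) = \frac{2109}{1731995} + \left(-1080328 + 12606\right) \left(- \frac{1}{206902}\right) = \frac{2109}{1731995} - - \frac{533861}{103451} = \frac{2109}{1731995} + \frac{533861}{103451} = \frac{924862760854}{179176614745}$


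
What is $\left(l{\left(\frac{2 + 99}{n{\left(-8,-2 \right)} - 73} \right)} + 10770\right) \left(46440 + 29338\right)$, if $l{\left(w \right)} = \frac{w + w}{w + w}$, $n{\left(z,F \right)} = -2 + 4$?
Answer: $816204838$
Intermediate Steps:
$n{\left(z,F \right)} = 2$
$l{\left(w \right)} = 1$ ($l{\left(w \right)} = \frac{2 w}{2 w} = 2 w \frac{1}{2 w} = 1$)
$\left(l{\left(\frac{2 + 99}{n{\left(-8,-2 \right)} - 73} \right)} + 10770\right) \left(46440 + 29338\right) = \left(1 + 10770\right) \left(46440 + 29338\right) = 10771 \cdot 75778 = 816204838$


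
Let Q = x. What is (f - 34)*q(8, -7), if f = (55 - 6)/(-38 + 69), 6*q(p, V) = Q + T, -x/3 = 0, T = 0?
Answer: 0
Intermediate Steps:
x = 0 (x = -3*0 = 0)
Q = 0
q(p, V) = 0 (q(p, V) = (0 + 0)/6 = (1/6)*0 = 0)
f = 49/31 ≈ 1.5806
(f - 34)*q(8, -7) = (49/31 - 34)*0 = -1005/31*0 = 0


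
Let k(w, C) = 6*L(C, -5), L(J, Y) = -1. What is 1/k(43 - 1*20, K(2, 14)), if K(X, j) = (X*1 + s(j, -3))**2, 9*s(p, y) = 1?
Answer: -1/6 ≈ -0.16667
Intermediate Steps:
s(p, y) = 1/9 (s(p, y) = (1/9)*1 = 1/9)
K(X, j) = (1/9 + X)**2 (K(X, j) = (X*1 + 1/9)**2 = (X + 1/9)**2 = (1/9 + X)**2)
k(w, C) = -6 (k(w, C) = 6*(-1) = -6)
1/k(43 - 1*20, K(2, 14)) = 1/(-6) = -1/6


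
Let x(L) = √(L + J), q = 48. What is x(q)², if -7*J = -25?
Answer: 361/7 ≈ 51.571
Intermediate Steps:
J = 25/7 (J = -⅐*(-25) = 25/7 ≈ 3.5714)
x(L) = √(25/7 + L) (x(L) = √(L + 25/7) = √(25/7 + L))
x(q)² = (√(175 + 49*48)/7)² = (√(175 + 2352)/7)² = (√2527/7)² = ((19*√7)/7)² = (19*√7/7)² = 361/7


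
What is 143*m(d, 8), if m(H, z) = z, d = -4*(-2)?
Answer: 1144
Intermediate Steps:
d = 8
143*m(d, 8) = 143*8 = 1144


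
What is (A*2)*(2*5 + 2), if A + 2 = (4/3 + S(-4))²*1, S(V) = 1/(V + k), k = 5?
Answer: 248/3 ≈ 82.667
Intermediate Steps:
S(V) = 1/(5 + V) (S(V) = 1/(V + 5) = 1/(5 + V))
A = 31/9 (A = -2 + (4/3 + 1/(5 - 4))²*1 = -2 + (4*(⅓) + 1/1)²*1 = -2 + (4/3 + 1)²*1 = -2 + (7/3)²*1 = -2 + (49/9)*1 = -2 + 49/9 = 31/9 ≈ 3.4444)
(A*2)*(2*5 + 2) = ((31/9)*2)*(2*5 + 2) = 62*(10 + 2)/9 = (62/9)*12 = 248/3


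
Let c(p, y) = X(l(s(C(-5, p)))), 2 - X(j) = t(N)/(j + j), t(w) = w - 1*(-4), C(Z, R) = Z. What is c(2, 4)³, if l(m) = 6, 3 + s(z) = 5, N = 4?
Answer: 64/27 ≈ 2.3704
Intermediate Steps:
t(w) = 4 + w (t(w) = w + 4 = 4 + w)
s(z) = 2 (s(z) = -3 + 5 = 2)
X(j) = 2 - 4/j (X(j) = 2 - (4 + 4)/(j + j) = 2 - 8/(2*j) = 2 - 8*1/(2*j) = 2 - 4/j)
c(p, y) = 4/3 (c(p, y) = 2 - 4/6 = 2 - 4*⅙ = 2 - ⅔ = 4/3)
c(2, 4)³ = (4/3)³ = 64/27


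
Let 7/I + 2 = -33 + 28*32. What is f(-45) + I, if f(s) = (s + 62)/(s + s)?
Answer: -667/3690 ≈ -0.18076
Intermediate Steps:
f(s) = (62 + s)/(2*s) (f(s) = (62 + s)/((2*s)) = (62 + s)*(1/(2*s)) = (62 + s)/(2*s))
I = 1/123 (I = 7/(-2 + (-33 + 28*32)) = 7/(-2 + (-33 + 896)) = 7/(-2 + 863) = 7/861 = 7*(1/861) = 1/123 ≈ 0.0081301)
f(-45) + I = (½)*(62 - 45)/(-45) + 1/123 = (½)*(-1/45)*17 + 1/123 = -17/90 + 1/123 = -667/3690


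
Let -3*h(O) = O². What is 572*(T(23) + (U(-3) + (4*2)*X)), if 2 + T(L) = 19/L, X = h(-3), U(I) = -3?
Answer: -370656/23 ≈ -16115.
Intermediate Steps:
h(O) = -O²/3
X = -3 (X = -⅓*(-3)² = -⅓*9 = -3)
T(L) = -2 + 19/L
572*(T(23) + (U(-3) + (4*2)*X)) = 572*((-2 + 19/23) + (-3 + (4*2)*(-3))) = 572*((-2 + 19*(1/23)) + (-3 + 8*(-3))) = 572*((-2 + 19/23) + (-3 - 24)) = 572*(-27/23 - 27) = 572*(-648/23) = -370656/23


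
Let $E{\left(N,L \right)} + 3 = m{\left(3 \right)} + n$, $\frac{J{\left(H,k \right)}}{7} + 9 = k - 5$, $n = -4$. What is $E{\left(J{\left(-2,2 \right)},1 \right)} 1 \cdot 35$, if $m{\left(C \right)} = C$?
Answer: $-140$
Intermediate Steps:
$J{\left(H,k \right)} = -98 + 7 k$ ($J{\left(H,k \right)} = -63 + 7 \left(k - 5\right) = -63 + 7 \left(-5 + k\right) = -63 + \left(-35 + 7 k\right) = -98 + 7 k$)
$E{\left(N,L \right)} = -4$ ($E{\left(N,L \right)} = -3 + \left(3 - 4\right) = -3 - 1 = -4$)
$E{\left(J{\left(-2,2 \right)},1 \right)} 1 \cdot 35 = \left(-4\right) 1 \cdot 35 = \left(-4\right) 35 = -140$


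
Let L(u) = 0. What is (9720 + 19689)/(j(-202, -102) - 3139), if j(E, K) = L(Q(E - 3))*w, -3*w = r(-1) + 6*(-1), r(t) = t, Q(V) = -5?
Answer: -29409/3139 ≈ -9.3689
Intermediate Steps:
w = 7/3 (w = -(-1 + 6*(-1))/3 = -(-1 - 6)/3 = -1/3*(-7) = 7/3 ≈ 2.3333)
j(E, K) = 0 (j(E, K) = 0*(7/3) = 0)
(9720 + 19689)/(j(-202, -102) - 3139) = (9720 + 19689)/(0 - 3139) = 29409/(-3139) = 29409*(-1/3139) = -29409/3139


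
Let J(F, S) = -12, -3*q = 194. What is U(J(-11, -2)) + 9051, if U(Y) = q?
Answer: 26959/3 ≈ 8986.3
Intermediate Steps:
q = -194/3 (q = -⅓*194 = -194/3 ≈ -64.667)
U(Y) = -194/3
U(J(-11, -2)) + 9051 = -194/3 + 9051 = 26959/3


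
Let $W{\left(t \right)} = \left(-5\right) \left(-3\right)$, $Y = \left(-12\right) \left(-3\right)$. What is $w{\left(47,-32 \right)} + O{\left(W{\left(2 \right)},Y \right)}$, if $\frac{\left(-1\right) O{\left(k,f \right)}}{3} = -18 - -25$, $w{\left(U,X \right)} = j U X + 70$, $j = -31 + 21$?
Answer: $15089$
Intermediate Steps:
$Y = 36$
$j = -10$
$W{\left(t \right)} = 15$
$w{\left(U,X \right)} = 70 - 10 U X$ ($w{\left(U,X \right)} = - 10 U X + 70 = 70 - 10 U X$)
$O{\left(k,f \right)} = -21$ ($O{\left(k,f \right)} = - 3 \left(-18 - -25\right) = - 3 \left(-18 + 25\right) = \left(-3\right) 7 = -21$)
$w{\left(47,-32 \right)} + O{\left(W{\left(2 \right)},Y \right)} = \left(70 - 470 \left(-32\right)\right) - 21 = \left(70 + 15040\right) - 21 = 15110 - 21 = 15089$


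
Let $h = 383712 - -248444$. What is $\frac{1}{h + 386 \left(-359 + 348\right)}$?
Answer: $\frac{1}{627910} \approx 1.5926 \cdot 10^{-6}$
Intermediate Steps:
$h = 632156$ ($h = 383712 + 248444 = 632156$)
$\frac{1}{h + 386 \left(-359 + 348\right)} = \frac{1}{632156 + 386 \left(-359 + 348\right)} = \frac{1}{632156 + 386 \left(-11\right)} = \frac{1}{632156 - 4246} = \frac{1}{627910}$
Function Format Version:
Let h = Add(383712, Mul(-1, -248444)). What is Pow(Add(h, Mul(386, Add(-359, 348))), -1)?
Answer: Rational(1, 627910) ≈ 1.5926e-6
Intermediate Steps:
h = 632156 (h = Add(383712, 248444) = 632156)
Pow(Add(h, Mul(386, Add(-359, 348))), -1) = Pow(Add(632156, Mul(386, Add(-359, 348))), -1) = Pow(Add(632156, Mul(386, -11)), -1) = Pow(Add(632156, -4246), -1) = Pow(627910, -1) = Rational(1, 627910)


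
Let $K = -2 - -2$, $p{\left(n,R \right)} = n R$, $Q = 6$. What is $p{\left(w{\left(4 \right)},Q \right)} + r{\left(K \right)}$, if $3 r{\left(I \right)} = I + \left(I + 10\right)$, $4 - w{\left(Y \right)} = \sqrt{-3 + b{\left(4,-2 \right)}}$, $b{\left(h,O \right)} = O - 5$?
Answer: $\frac{82}{3} - 6 i \sqrt{10} \approx 27.333 - 18.974 i$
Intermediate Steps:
$b{\left(h,O \right)} = -5 + O$
$w{\left(Y \right)} = 4 - i \sqrt{10}$ ($w{\left(Y \right)} = 4 - \sqrt{-3 - 7} = 4 - \sqrt{-10} = 4 - i \sqrt{10}$)
$p{\left(n,R \right)} = R n$
$K = 0$ ($K = -2 + 2 = 0$)
$r{\left(I \right)} = \frac{10}{3} + \frac{2 I}{3}$ ($r{\left(I \right)} = \frac{I + \left(I + 10\right)}{3} = \frac{I + \left(10 + I\right)}{3} = \frac{10 + 2 I}{3} = \frac{10}{3} + \frac{2 I}{3}$)
$p{\left(w{\left(4 \right)},Q \right)} + r{\left(K \right)} = 6 \left(4 - i \sqrt{10}\right) + \left(\frac{10}{3} + \frac{2}{3} \cdot 0\right) = \left(24 - 6 i \sqrt{10}\right) + \left(\frac{10}{3} + 0\right) = \left(24 - 6 i \sqrt{10}\right) + \frac{10}{3} = \frac{82}{3} - 6 i \sqrt{10}$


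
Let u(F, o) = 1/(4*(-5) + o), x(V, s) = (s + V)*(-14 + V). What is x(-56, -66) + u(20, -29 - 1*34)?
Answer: 708819/83 ≈ 8540.0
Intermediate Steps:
x(V, s) = (-14 + V)*(V + s) (x(V, s) = (V + s)*(-14 + V) = (-14 + V)*(V + s))
u(F, o) = 1/(-20 + o)
x(-56, -66) + u(20, -29 - 1*34) = ((-56)² - 14*(-56) - 14*(-66) - 56*(-66)) + 1/(-20 + (-29 - 1*34)) = (3136 + 784 + 924 + 3696) + 1/(-20 + (-29 - 34)) = 8540 + 1/(-20 - 63) = 8540 + 1/(-83) = 8540 - 1/83 = 708819/83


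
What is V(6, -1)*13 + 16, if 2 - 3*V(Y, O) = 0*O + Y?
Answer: -4/3 ≈ -1.3333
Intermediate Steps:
V(Y, O) = 2/3 - Y/3 (V(Y, O) = 2/3 - (0*O + Y)/3 = 2/3 - (0 + Y)/3 = 2/3 - Y/3)
V(6, -1)*13 + 16 = (2/3 - 1/3*6)*13 + 16 = (2/3 - 2)*13 + 16 = -4/3*13 + 16 = -52/3 + 16 = -4/3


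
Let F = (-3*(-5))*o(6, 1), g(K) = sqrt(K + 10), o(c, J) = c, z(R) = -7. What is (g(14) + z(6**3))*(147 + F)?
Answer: -1659 + 474*sqrt(6) ≈ -497.94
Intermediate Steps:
g(K) = sqrt(10 + K)
F = 90 (F = -3*(-5)*6 = 15*6 = 90)
(g(14) + z(6**3))*(147 + F) = (sqrt(10 + 14) - 7)*(147 + 90) = (sqrt(24) - 7)*237 = (2*sqrt(6) - 7)*237 = (-7 + 2*sqrt(6))*237 = -1659 + 474*sqrt(6)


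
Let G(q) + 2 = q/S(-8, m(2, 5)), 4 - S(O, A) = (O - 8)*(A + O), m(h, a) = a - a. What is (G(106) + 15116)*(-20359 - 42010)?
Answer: -58440688535/62 ≈ -9.4259e+8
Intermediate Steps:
m(h, a) = 0
S(O, A) = 4 - (-8 + O)*(A + O) (S(O, A) = 4 - (O - 8)*(A + O) = 4 - (-8 + O)*(A + O))
G(q) = -2 - q/124 (G(q) = -2 + q/(4 - 1*(-8)² + 8*0 + 8*(-8) - 1*0*(-8)) = -2 + q/(4 - 1*64 + 0 - 64 + 0) = -2 + q/(4 - 64 + 0 - 64 + 0) = -2 + q/(-124) = -2 + q*(-1/124) = -2 - q/124)
(G(106) + 15116)*(-20359 - 42010) = ((-2 - 1/124*106) + 15116)*(-20359 - 42010) = ((-2 - 53/62) + 15116)*(-62369) = (-177/62 + 15116)*(-62369) = (937015/62)*(-62369) = -58440688535/62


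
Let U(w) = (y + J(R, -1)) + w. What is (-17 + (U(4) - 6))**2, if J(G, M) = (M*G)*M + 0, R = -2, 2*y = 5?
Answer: 1369/4 ≈ 342.25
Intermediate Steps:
y = 5/2 (y = (1/2)*5 = 5/2 ≈ 2.5000)
J(G, M) = G*M**2 (J(G, M) = (G*M)*M + 0 = G*M**2 + 0 = G*M**2)
U(w) = 1/2 + w (U(w) = (5/2 - 2*(-1)**2) + w = (5/2 - 2*1) + w = (5/2 - 2) + w = 1/2 + w)
(-17 + (U(4) - 6))**2 = (-17 + ((1/2 + 4) - 6))**2 = (-17 + (9/2 - 6))**2 = (-17 - 3/2)**2 = (-37/2)**2 = 1369/4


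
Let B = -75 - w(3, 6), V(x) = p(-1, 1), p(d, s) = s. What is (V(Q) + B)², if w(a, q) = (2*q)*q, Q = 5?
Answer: 21316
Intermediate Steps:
V(x) = 1
w(a, q) = 2*q²
B = -147 (B = -75 - 2*6² = -75 - 2*36 = -75 - 1*72 = -75 - 72 = -147)
(V(Q) + B)² = (1 - 147)² = (-146)² = 21316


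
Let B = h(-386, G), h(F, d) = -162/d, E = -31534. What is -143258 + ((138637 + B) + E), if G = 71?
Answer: -2567167/71 ≈ -36157.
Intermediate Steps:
B = -162/71 ≈ -2.2817
-143258 + ((138637 + B) + E) = -143258 + ((138637 - 162/71) - 31534) = -143258 + (9843065/71 - 31534) = -143258 + 7604151/71 = -2567167/71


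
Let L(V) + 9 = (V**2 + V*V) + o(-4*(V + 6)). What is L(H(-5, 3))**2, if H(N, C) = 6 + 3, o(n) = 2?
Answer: 24025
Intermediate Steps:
H(N, C) = 9
L(V) = -7 + 2*V**2 (L(V) = -9 + ((V**2 + V*V) + 2) = -9 + ((V**2 + V**2) + 2) = -9 + (2*V**2 + 2) = -9 + (2 + 2*V**2) = -7 + 2*V**2)
L(H(-5, 3))**2 = (-7 + 2*9**2)**2 = (-7 + 2*81)**2 = (-7 + 162)**2 = 155**2 = 24025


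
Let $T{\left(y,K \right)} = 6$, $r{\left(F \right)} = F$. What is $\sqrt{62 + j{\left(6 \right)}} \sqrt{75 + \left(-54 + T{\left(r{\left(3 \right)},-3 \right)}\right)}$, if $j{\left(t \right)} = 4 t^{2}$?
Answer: $3 \sqrt{618} \approx 74.579$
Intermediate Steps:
$\sqrt{62 + j{\left(6 \right)}} \sqrt{75 + \left(-54 + T{\left(r{\left(3 \right)},-3 \right)}\right)} = \sqrt{62 + 4 \cdot 6^{2}} \sqrt{75 + \left(-54 + 6\right)} = \sqrt{62 + 4 \cdot 36} \sqrt{75 - 48} = \sqrt{62 + 144} \sqrt{27} = \sqrt{206} \cdot 3 \sqrt{3} = 3 \sqrt{618}$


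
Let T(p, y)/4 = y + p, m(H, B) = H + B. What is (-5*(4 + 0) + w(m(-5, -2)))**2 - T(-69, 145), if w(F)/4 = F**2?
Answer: 30672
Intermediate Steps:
m(H, B) = B + H
T(p, y) = 4*p + 4*y (T(p, y) = 4*(y + p) = 4*(p + y) = 4*p + 4*y)
w(F) = 4*F**2
(-5*(4 + 0) + w(m(-5, -2)))**2 - T(-69, 145) = (-5*(4 + 0) + 4*(-2 - 5)**2)**2 - (4*(-69) + 4*145) = (-5*4 + 4*(-7)**2)**2 - (-276 + 580) = (-20 + 4*49)**2 - 1*304 = (-20 + 196)**2 - 304 = 176**2 - 304 = 30976 - 304 = 30672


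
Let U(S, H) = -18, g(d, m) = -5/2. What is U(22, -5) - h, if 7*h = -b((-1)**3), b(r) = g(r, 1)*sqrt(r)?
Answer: -18 - 5*I/14 ≈ -18.0 - 0.35714*I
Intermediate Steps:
g(d, m) = -5/2 (g(d, m) = -5*1/2 = -5/2)
b(r) = -5*sqrt(r)/2
h = 5*I/14 (h = (-(-5)*sqrt((-1)**3)/2)/7 = (-(-5)*sqrt(-1)/2)/7 = (-(-5)*I/2)/7 = (5*I/2)/7 = 5*I/14 ≈ 0.35714*I)
U(22, -5) - h = -18 - 5*I/14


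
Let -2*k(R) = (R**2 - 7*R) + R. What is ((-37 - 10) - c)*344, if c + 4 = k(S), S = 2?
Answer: -16168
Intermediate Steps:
k(R) = 3*R - R**2/2 (k(R) = -((R**2 - 7*R) + R)/2 = -(R**2 - 6*R)/2 = 3*R - R**2/2)
c = 0 (c = -4 + (1/2)*2*(6 - 1*2) = -4 + (1/2)*2*(6 - 2) = -4 + (1/2)*2*4 = -4 + 4 = 0)
((-37 - 10) - c)*344 = ((-37 - 10) - 1*0)*344 = (-47 + 0)*344 = -47*344 = -16168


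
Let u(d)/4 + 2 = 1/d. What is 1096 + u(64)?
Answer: 17409/16 ≈ 1088.1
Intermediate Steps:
u(d) = -8 + 4/d
1096 + u(64) = 1096 + (-8 + 4/64) = 1096 + (-8 + 4*(1/64)) = 1096 + (-8 + 1/16) = 1096 - 127/16 = 17409/16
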